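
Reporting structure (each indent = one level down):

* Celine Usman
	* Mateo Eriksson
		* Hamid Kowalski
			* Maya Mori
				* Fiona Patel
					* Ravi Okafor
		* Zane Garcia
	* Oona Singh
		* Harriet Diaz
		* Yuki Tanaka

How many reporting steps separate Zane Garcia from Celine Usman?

2

Chain from Zane Garcia up to Celine Usman: Zane Garcia → Mateo Eriksson → Celine Usman. That is 2 steps up, so Zane Garcia is 2 levels below Celine Usman.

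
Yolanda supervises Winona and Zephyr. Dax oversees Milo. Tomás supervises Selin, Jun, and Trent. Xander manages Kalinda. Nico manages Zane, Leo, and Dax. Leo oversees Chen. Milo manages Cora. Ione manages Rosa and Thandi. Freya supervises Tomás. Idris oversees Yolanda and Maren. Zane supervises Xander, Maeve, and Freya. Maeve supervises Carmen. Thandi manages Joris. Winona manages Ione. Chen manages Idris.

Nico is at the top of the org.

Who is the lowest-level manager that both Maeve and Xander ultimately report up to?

Maeve's chain of managers is Zane, Nico. Xander's chain of managers is Zane, Nico. The first manager that appears in both chains is Zane.

Zane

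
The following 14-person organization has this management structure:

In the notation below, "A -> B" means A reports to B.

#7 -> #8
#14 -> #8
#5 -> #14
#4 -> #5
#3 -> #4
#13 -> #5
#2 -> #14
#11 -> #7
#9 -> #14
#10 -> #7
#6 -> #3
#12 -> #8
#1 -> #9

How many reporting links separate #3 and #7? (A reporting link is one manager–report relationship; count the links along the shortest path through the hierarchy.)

5

#3 is 4 levels below #8, and #7 is 1 level below #8 (their lowest common manager). The shortest path runs up from #3 to #8 and back down to #7: 4 + 1 = 5 links.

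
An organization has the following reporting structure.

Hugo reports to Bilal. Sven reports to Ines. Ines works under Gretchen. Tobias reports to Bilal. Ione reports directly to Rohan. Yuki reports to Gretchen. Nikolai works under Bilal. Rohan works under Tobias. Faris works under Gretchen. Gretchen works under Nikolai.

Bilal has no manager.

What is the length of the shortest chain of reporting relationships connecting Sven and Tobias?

Sven is 4 levels below Bilal, and Tobias is 1 level below Bilal (their lowest common manager). The shortest path runs up from Sven to Bilal and back down to Tobias: 4 + 1 = 5 links.

5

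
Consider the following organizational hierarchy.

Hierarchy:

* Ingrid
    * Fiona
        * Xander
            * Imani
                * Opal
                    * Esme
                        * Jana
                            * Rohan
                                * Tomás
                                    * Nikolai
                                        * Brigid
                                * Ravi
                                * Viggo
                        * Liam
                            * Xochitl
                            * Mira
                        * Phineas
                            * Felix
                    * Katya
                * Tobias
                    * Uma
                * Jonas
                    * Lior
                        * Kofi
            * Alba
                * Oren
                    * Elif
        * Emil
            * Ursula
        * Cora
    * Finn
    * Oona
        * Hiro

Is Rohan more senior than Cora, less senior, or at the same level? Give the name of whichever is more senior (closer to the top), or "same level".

Rohan is 7 levels below Ingrid; Cora is 2. Cora is higher.

Cora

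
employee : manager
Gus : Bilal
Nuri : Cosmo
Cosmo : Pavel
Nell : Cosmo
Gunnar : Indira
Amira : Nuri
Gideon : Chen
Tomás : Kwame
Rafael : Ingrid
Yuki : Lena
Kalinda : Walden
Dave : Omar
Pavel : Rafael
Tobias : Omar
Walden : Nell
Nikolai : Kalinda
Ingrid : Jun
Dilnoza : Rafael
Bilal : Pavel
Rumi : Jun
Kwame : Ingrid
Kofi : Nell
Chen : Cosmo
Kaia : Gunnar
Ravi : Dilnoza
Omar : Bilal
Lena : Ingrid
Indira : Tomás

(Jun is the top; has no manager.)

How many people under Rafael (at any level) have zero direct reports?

8

The people in Rafael's organization with no one reporting to them are Ravi, Dave, Tobias, Gus, Amira, Gideon, Kofi, Nikolai. That is 8.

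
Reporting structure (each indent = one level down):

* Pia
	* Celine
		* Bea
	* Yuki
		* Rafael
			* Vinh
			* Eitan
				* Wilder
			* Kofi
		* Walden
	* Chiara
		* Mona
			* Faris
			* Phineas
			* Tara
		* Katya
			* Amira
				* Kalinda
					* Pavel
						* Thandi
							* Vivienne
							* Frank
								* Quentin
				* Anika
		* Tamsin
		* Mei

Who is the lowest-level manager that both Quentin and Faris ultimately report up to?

Chiara

Quentin's chain of managers is Frank, Thandi, Pavel, Kalinda, Amira, Katya, Chiara, Pia. Faris's chain of managers is Mona, Chiara, Pia. The first manager that appears in both chains is Chiara.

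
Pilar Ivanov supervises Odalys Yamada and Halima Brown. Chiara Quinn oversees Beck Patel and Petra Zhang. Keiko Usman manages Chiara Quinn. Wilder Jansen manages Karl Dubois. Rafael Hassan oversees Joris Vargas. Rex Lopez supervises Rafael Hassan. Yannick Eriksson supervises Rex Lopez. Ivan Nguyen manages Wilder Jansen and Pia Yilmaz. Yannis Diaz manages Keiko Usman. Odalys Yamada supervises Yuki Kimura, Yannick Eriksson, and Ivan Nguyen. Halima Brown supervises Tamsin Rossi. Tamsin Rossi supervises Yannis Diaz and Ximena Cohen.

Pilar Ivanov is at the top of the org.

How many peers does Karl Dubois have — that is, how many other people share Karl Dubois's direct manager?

Karl Dubois reports to Wilder Jansen, and Wilder Jansen has no other direct reports. Karl Dubois has 0 peers.

0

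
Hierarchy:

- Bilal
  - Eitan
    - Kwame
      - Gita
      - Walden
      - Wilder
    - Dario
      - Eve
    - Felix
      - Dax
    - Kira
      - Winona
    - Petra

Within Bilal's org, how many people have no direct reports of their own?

7

The people in Bilal's organization with no one reporting to them are Petra, Winona, Dax, Eve, Wilder, Walden, Gita. That is 7.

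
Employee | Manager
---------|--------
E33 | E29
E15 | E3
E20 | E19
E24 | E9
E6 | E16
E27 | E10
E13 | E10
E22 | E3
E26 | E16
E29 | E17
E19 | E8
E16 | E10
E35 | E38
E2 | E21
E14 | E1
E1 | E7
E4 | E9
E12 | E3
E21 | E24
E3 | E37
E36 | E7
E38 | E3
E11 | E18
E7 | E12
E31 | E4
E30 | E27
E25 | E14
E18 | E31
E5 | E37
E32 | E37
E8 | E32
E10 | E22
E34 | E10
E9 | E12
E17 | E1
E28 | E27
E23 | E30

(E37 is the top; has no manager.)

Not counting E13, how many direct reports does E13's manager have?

E13 reports to E10. E10's other direct reports are E34, E27, E16 — 3 peers.

3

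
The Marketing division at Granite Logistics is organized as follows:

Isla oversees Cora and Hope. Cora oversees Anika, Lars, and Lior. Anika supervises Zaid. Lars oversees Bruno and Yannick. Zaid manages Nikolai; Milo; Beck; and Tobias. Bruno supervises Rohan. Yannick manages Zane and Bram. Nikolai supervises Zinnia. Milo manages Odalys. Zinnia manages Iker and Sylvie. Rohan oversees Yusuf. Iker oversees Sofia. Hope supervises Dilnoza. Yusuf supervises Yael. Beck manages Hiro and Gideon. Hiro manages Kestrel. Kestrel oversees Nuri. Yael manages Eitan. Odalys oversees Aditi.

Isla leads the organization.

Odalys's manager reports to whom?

Odalys reports to Milo, and Milo reports to Zaid. So Odalys's skip-level manager is Zaid.

Zaid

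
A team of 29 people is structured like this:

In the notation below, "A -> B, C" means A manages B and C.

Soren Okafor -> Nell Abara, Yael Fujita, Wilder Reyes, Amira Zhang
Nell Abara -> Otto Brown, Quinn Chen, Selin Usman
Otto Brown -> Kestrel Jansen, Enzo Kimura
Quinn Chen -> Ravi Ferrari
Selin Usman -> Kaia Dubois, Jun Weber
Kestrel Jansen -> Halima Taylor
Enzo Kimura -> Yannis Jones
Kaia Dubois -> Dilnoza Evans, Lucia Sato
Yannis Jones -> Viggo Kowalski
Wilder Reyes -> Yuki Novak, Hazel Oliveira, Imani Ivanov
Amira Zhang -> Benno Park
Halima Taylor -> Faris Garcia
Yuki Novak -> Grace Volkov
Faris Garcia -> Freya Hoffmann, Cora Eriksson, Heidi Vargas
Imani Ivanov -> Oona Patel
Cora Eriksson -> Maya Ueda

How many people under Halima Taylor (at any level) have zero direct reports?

The people in Halima Taylor's organization with no one reporting to them are Heidi Vargas, Maya Ueda, Freya Hoffmann. That is 3.

3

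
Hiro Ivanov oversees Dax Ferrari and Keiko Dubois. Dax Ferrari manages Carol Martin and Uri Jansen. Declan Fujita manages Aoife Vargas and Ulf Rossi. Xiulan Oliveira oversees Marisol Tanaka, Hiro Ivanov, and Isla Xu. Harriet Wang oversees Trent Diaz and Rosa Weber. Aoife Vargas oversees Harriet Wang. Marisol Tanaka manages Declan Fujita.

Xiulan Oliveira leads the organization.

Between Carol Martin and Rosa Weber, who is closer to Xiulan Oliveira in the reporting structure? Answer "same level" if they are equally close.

Carol Martin

Carol Martin is 3 levels below Xiulan Oliveira; Rosa Weber is 5. Carol Martin is higher.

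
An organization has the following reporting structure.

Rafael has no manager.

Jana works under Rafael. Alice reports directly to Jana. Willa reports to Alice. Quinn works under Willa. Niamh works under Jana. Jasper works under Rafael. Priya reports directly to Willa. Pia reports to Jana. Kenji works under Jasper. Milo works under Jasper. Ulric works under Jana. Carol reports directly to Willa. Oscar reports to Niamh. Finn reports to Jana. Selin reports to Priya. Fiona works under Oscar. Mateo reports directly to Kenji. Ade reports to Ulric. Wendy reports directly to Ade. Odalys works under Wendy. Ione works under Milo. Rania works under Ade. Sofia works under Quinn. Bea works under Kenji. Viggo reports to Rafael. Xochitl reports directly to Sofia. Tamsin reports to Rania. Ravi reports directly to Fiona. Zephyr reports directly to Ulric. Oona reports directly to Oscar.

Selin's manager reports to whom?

Selin reports to Priya, and Priya reports to Willa. So Selin's skip-level manager is Willa.

Willa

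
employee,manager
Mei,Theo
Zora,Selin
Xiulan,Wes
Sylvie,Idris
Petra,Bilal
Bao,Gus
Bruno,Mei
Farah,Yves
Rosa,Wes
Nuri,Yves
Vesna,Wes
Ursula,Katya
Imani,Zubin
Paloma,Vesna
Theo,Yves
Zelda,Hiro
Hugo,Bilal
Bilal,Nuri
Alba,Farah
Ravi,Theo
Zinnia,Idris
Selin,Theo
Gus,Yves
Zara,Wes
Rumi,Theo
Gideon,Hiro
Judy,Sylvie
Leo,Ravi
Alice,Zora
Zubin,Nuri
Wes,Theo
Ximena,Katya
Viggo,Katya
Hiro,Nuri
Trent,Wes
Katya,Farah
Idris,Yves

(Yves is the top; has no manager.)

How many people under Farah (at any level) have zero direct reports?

The people in Farah's organization with no one reporting to them are Alba, Ursula, Viggo, Ximena. That is 4.

4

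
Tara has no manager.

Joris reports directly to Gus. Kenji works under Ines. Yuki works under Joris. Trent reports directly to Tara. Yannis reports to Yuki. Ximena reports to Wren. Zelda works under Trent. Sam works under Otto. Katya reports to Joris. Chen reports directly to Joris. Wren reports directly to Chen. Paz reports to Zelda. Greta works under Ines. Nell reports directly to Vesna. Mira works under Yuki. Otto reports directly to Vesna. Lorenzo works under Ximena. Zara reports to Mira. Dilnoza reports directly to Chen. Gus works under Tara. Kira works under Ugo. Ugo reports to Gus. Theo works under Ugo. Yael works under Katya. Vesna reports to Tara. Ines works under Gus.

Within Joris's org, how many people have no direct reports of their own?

5

The people in Joris's organization with no one reporting to them are Yael, Yannis, Zara, Lorenzo, Dilnoza. That is 5.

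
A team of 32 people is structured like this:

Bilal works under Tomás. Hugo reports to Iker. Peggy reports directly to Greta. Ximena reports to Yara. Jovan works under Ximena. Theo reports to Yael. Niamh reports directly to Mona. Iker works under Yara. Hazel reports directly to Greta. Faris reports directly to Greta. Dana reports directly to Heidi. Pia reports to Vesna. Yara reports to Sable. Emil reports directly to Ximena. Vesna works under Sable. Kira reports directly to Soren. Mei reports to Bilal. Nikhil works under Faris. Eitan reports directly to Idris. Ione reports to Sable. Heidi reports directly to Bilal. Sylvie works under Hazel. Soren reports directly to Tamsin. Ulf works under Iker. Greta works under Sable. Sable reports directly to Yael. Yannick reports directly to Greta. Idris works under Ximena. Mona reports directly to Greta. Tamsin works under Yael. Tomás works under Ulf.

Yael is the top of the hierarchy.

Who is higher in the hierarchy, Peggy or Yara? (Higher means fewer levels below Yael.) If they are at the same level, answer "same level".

Peggy is 3 levels below Yael; Yara is 2. Yara is higher.

Yara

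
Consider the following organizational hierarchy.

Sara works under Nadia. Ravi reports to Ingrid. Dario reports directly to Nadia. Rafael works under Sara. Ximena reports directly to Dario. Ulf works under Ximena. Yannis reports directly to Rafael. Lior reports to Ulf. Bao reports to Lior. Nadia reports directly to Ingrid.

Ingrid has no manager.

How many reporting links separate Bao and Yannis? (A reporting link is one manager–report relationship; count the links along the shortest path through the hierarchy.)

Bao is 5 levels below Nadia, and Yannis is 3 levels below Nadia (their lowest common manager). The shortest path runs up from Bao to Nadia and back down to Yannis: 5 + 3 = 8 links.

8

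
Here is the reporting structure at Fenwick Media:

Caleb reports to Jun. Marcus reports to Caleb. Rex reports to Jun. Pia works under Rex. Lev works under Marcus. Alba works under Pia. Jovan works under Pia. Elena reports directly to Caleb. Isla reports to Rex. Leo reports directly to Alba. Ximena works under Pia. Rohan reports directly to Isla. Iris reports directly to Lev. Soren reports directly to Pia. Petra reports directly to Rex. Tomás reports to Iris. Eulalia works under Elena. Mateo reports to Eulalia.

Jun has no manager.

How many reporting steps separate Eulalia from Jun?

3

Chain from Eulalia up to Jun: Eulalia → Elena → Caleb → Jun. That is 3 steps up, so Eulalia is 3 levels below Jun.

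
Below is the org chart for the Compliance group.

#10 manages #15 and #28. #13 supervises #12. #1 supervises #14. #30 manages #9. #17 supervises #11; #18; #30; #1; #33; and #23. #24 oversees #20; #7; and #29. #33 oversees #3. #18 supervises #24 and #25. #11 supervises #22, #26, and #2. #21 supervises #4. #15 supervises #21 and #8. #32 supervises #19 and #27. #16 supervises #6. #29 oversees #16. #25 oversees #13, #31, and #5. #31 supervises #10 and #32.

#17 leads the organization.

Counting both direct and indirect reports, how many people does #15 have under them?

#15 directly manages #21, #8. Under #21: #4 (1). #8 has no reports. So #15's organization is 2 direct reports plus everyone under them: 2 + 1 = 3.

3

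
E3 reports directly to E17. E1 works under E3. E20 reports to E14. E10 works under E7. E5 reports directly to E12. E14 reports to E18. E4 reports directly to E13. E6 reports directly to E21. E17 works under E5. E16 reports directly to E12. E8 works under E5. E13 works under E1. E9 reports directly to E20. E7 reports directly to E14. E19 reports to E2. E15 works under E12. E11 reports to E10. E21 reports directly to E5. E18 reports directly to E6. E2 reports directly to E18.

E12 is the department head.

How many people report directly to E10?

1

E10 directly manages E11. That is 1 direct report.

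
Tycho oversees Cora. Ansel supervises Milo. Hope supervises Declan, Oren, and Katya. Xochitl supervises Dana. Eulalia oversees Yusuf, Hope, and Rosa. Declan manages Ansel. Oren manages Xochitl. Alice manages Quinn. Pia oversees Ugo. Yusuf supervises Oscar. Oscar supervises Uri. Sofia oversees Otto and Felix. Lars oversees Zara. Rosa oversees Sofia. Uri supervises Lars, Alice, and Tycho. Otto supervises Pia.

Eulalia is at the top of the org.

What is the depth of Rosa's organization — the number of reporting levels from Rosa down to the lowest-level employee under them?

The longest chain under Rosa runs Rosa → Sofia → Otto → Pia → Ugo, which is 4 levels below Rosa.

4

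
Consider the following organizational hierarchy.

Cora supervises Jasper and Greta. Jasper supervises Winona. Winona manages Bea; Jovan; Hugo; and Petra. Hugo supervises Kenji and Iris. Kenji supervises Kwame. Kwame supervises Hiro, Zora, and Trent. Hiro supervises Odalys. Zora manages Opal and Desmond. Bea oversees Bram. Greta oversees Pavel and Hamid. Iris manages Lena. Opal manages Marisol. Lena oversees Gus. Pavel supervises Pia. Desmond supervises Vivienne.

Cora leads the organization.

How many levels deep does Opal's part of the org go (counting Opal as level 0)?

1

The longest chain under Opal runs Opal → Marisol, which is 1 level below Opal.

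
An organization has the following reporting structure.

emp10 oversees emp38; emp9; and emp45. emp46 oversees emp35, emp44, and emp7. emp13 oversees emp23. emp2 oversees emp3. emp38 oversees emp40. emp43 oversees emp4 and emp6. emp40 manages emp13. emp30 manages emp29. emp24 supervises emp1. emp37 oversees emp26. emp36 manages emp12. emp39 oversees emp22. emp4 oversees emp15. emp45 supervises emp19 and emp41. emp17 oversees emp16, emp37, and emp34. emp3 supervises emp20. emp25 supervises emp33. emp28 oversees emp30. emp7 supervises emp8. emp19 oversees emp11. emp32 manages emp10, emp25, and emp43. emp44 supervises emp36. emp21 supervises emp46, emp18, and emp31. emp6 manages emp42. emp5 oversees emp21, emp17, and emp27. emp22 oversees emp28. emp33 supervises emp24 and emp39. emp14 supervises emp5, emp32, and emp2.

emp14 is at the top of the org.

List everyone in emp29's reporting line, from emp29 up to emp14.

emp29 -> emp30 -> emp28 -> emp22 -> emp39 -> emp33 -> emp25 -> emp32 -> emp14

emp29 reports to emp30. emp30 reports to emp28. emp28 reports to emp22. emp22 reports to emp39. emp39 reports to emp33. emp33 reports to emp25. emp25 reports to emp32. emp32 reports to emp14. emp14 is at the top.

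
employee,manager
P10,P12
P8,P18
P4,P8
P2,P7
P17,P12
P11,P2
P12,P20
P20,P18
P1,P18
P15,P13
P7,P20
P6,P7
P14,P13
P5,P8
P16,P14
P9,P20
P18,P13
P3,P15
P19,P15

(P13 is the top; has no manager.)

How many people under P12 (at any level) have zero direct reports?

The people in P12's organization with no one reporting to them are P10, P17. That is 2.

2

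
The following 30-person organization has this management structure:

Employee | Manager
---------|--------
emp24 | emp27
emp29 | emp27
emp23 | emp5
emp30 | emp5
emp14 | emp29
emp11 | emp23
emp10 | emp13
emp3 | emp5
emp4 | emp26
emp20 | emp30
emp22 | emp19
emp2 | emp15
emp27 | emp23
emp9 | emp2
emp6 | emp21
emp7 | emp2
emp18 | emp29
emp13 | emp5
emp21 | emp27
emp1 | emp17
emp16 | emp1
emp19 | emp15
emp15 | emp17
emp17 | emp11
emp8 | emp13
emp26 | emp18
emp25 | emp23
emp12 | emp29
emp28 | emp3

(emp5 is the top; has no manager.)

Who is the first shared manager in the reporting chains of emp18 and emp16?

emp18's chain of managers is emp29, emp27, emp23, emp5. emp16's chain of managers is emp1, emp17, emp11, emp23, emp5. The first manager that appears in both chains is emp23.

emp23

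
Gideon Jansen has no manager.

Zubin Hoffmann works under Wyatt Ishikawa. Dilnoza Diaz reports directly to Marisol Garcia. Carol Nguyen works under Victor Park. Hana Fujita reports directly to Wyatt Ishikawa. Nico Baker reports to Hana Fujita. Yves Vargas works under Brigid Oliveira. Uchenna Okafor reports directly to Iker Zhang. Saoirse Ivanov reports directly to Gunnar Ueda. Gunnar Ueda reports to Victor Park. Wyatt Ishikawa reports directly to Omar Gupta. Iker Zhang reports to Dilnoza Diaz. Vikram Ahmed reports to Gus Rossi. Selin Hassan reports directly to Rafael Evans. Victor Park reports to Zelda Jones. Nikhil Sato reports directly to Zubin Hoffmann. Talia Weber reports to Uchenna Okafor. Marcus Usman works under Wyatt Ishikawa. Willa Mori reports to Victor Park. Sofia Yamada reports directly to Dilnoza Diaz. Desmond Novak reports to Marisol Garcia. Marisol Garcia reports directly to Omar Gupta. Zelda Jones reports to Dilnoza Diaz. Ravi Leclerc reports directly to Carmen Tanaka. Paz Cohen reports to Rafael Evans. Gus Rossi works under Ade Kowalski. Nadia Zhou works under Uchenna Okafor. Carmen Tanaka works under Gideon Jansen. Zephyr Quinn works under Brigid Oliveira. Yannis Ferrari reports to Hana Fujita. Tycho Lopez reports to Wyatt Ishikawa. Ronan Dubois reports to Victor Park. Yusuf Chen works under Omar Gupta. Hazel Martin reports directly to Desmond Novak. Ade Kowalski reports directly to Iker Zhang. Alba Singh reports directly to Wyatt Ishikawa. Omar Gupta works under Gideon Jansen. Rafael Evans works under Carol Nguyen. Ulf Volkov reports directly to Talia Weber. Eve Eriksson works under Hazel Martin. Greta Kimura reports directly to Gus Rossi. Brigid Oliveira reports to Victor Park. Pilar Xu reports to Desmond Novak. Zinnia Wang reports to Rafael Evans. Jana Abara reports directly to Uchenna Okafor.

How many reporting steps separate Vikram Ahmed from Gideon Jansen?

Chain from Vikram Ahmed up to Gideon Jansen: Vikram Ahmed → Gus Rossi → Ade Kowalski → Iker Zhang → Dilnoza Diaz → Marisol Garcia → Omar Gupta → Gideon Jansen. That is 7 steps up, so Vikram Ahmed is 7 levels below Gideon Jansen.

7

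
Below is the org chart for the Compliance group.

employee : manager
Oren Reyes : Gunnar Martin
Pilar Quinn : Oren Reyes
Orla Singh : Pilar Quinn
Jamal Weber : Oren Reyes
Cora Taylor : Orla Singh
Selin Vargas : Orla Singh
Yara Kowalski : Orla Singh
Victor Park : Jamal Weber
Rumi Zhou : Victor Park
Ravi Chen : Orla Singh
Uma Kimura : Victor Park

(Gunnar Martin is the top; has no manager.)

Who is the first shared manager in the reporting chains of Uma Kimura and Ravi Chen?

Oren Reyes

Uma Kimura's chain of managers is Victor Park, Jamal Weber, Oren Reyes, Gunnar Martin. Ravi Chen's chain of managers is Orla Singh, Pilar Quinn, Oren Reyes, Gunnar Martin. The first manager that appears in both chains is Oren Reyes.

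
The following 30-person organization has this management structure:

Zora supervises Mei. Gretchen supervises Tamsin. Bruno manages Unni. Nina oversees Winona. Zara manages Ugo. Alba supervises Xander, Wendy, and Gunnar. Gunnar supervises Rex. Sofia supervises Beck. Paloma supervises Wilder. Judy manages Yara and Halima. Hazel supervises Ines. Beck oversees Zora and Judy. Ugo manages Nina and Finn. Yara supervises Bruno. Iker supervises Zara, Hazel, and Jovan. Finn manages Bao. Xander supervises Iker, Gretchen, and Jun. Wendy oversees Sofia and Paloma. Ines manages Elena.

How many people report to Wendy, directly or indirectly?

11

Wendy directly manages Sofia, Paloma. Under Sofia: Beck, Judy, Halima, Yara, Bruno, Unni, Zora, Mei (8). Under Paloma: Wilder (1). So Wendy's organization is 2 direct reports plus everyone under them: 9 + 2 = 11.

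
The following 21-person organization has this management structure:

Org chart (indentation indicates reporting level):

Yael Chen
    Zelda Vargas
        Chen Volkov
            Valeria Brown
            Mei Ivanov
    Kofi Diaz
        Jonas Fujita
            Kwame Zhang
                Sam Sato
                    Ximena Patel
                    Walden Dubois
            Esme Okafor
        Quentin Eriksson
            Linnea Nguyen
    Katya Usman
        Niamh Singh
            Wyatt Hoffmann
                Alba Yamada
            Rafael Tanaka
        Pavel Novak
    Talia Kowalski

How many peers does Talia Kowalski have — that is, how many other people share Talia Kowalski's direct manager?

Talia Kowalski reports to Yael Chen. Yael Chen's other direct reports are Zelda Vargas, Kofi Diaz, Katya Usman — 3 peers.

3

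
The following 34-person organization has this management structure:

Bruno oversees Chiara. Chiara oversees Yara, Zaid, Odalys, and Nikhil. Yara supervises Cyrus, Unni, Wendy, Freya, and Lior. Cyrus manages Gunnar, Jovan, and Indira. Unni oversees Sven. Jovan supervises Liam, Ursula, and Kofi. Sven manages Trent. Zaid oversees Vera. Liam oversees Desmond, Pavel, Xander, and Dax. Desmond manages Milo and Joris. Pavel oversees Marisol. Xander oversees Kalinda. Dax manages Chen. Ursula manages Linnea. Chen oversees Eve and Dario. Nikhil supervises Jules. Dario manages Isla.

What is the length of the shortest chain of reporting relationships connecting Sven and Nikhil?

Sven is 3 levels below Chiara, and Nikhil is 1 level below Chiara (their lowest common manager). The shortest path runs up from Sven to Chiara and back down to Nikhil: 3 + 1 = 4 links.

4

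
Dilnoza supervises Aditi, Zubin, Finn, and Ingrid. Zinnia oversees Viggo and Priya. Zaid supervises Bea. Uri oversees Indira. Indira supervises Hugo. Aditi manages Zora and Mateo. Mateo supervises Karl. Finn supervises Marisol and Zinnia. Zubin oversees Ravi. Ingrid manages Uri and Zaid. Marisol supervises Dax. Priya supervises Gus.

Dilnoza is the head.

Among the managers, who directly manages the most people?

Direct-report counts: Dilnoza has 4; Ingrid has 2; Zaid has 1; Uri has 1; Indira has 1; Finn has 2; Zinnia has 2; Priya has 1; Marisol has 1; Zubin has 1; Aditi has 2; Mateo has 1. The largest is 4, held by Dilnoza.

Dilnoza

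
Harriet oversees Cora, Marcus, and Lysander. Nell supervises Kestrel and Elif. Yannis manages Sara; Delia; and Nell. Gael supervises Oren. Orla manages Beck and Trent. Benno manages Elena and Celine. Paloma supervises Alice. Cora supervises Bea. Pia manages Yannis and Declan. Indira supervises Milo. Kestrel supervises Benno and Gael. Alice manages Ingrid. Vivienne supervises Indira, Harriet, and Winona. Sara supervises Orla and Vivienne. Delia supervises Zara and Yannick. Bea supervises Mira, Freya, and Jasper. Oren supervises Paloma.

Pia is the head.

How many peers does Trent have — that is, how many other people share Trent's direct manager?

Trent reports to Orla. Orla's other direct reports are Beck — 1 peer.

1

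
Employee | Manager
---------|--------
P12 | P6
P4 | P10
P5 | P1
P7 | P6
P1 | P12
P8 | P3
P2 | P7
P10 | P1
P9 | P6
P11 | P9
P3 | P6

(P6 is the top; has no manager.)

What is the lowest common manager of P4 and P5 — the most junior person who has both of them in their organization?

P4's chain of managers is P10, P1, P12, P6. P5's chain of managers is P1, P12, P6. The first manager that appears in both chains is P1.

P1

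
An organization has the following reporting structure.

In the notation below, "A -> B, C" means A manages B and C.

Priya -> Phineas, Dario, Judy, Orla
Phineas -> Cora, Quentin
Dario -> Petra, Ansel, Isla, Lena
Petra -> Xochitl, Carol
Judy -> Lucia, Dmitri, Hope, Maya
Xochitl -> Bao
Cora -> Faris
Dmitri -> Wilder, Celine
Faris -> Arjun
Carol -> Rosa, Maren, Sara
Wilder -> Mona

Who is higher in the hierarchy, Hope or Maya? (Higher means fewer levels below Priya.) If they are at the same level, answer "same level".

same level

Both Hope and Maya are 2 levels below Priya.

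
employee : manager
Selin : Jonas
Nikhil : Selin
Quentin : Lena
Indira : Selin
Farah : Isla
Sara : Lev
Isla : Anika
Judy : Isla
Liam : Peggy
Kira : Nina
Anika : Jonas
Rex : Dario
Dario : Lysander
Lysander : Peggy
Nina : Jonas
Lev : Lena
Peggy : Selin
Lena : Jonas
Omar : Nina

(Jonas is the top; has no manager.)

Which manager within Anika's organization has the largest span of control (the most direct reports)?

Direct-report counts within Anika's organization: Anika has 1; Isla has 2. The largest is 2, held by Isla.

Isla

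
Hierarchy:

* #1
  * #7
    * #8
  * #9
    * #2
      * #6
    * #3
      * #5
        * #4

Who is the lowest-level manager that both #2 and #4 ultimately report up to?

#2's chain of managers is #9, #1. #4's chain of managers is #5, #3, #9, #1. The first manager that appears in both chains is #9.

#9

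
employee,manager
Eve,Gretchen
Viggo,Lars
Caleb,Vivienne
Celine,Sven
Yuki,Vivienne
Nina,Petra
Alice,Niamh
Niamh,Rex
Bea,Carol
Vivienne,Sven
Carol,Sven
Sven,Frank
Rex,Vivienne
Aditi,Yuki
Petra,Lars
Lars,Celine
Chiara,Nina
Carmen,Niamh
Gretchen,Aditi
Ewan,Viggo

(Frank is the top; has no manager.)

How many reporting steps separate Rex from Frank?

Chain from Rex up to Frank: Rex → Vivienne → Sven → Frank. That is 3 steps up, so Rex is 3 levels below Frank.

3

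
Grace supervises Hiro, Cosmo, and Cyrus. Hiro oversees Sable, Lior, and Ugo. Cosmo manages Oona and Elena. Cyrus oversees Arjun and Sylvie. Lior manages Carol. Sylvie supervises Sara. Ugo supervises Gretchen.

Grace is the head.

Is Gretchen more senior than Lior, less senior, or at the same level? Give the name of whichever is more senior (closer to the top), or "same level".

Lior

Gretchen is 3 levels below Grace; Lior is 2. Lior is higher.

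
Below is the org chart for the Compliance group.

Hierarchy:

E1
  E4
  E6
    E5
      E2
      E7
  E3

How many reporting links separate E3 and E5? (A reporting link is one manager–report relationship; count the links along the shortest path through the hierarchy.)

3

E3 is 1 level below E1, and E5 is 2 levels below E1 (their lowest common manager). The shortest path runs up from E3 to E1 and back down to E5: 1 + 2 = 3 links.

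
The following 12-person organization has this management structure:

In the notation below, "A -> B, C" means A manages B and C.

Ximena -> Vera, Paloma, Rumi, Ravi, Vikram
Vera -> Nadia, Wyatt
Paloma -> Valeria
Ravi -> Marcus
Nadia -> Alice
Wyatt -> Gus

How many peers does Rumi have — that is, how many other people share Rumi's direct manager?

Rumi reports to Ximena. Ximena's other direct reports are Vera, Paloma, Ravi, Vikram — 4 peers.

4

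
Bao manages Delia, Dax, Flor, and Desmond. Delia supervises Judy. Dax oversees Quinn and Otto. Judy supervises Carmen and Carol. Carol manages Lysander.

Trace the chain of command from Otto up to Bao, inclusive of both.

Otto reports to Dax. Dax reports to Bao. Bao is at the top.

Otto -> Dax -> Bao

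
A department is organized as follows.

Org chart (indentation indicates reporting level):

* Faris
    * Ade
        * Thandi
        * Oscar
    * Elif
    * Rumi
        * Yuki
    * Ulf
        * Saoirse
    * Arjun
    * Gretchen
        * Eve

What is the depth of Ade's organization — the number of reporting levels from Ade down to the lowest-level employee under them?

1

The longest chain under Ade runs Ade → Oscar, which is 1 level below Ade.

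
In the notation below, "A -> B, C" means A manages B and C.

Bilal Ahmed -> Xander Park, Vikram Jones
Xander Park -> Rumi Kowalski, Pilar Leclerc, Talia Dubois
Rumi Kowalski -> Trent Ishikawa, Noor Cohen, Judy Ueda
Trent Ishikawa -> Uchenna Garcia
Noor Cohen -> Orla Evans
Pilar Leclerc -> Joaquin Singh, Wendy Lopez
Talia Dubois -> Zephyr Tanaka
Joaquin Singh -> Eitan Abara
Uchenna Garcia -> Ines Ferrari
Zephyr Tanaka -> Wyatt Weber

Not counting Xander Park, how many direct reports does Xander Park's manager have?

1

Xander Park reports to Bilal Ahmed. Bilal Ahmed's other direct reports are Vikram Jones — 1 peer.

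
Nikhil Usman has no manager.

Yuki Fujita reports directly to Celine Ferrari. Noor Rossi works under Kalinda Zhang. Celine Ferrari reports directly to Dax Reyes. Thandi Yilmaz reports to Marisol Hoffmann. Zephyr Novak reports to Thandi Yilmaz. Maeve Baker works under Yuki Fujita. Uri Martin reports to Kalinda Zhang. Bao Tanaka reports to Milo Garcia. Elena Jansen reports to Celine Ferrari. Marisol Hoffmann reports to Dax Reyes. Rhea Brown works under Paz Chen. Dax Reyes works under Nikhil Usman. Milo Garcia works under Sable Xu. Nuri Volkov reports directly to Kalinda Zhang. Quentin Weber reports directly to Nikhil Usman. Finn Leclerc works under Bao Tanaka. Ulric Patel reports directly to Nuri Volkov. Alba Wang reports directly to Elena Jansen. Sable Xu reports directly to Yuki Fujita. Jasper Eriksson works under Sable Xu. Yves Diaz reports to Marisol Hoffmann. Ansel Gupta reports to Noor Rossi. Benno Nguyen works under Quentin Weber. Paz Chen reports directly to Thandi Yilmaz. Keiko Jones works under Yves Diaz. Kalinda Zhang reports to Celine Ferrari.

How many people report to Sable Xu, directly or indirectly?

4

Sable Xu directly manages Milo Garcia, Jasper Eriksson. Under Milo Garcia: Bao Tanaka, Finn Leclerc (2). Jasper Eriksson has no reports. So Sable Xu's organization is 2 direct reports plus everyone under them: 3 + 1 = 4.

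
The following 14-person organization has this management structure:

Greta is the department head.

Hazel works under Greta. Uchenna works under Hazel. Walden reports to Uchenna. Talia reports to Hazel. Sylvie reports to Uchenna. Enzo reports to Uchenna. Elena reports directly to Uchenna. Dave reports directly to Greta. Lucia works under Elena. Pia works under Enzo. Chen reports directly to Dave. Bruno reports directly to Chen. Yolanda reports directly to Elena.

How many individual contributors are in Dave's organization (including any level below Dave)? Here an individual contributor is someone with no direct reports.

1

The only person in Dave's organization with no one reporting to them is Bruno. That is 1.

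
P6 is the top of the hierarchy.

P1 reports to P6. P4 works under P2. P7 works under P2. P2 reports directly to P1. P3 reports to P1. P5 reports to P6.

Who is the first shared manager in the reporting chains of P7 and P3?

P1

P7's chain of managers is P2, P1, P6. P3's chain of managers is P1, P6. The first manager that appears in both chains is P1.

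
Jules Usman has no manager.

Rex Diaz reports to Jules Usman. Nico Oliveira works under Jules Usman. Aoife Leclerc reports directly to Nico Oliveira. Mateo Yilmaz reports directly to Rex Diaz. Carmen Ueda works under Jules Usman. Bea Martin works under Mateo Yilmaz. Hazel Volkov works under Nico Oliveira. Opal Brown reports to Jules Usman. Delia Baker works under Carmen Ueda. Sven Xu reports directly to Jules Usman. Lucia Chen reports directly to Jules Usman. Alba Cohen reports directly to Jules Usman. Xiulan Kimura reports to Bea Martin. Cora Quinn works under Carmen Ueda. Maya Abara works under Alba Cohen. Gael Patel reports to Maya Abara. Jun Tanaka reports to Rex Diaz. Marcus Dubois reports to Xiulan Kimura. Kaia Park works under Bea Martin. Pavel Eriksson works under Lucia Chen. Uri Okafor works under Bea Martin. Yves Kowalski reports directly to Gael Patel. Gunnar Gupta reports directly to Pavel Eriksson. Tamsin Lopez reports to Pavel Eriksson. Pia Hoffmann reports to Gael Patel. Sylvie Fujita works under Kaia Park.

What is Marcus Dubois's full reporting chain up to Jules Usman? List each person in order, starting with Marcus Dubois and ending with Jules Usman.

Marcus Dubois reports to Xiulan Kimura. Xiulan Kimura reports to Bea Martin. Bea Martin reports to Mateo Yilmaz. Mateo Yilmaz reports to Rex Diaz. Rex Diaz reports to Jules Usman. Jules Usman is at the top.

Marcus Dubois -> Xiulan Kimura -> Bea Martin -> Mateo Yilmaz -> Rex Diaz -> Jules Usman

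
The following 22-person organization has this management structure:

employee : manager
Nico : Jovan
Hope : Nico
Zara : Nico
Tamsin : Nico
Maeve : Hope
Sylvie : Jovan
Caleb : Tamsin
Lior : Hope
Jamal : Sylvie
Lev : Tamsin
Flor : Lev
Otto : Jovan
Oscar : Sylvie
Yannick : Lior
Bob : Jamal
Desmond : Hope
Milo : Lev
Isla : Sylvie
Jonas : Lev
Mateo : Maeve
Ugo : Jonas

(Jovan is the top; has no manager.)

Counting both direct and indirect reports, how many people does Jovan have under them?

Jovan directly manages Nico, Sylvie, Otto. Under Nico: Tamsin, Lev, Jonas, Ugo, Milo, Flor, Caleb, Zara, Hope, Desmond, Lior, Yannick, Maeve, Mateo (14). Under Sylvie: Isla, Oscar, Jamal, Bob (4). Otto has no reports. So Jovan's organization is 3 direct reports plus everyone under them: 15 + 5 + 1 = 21.

21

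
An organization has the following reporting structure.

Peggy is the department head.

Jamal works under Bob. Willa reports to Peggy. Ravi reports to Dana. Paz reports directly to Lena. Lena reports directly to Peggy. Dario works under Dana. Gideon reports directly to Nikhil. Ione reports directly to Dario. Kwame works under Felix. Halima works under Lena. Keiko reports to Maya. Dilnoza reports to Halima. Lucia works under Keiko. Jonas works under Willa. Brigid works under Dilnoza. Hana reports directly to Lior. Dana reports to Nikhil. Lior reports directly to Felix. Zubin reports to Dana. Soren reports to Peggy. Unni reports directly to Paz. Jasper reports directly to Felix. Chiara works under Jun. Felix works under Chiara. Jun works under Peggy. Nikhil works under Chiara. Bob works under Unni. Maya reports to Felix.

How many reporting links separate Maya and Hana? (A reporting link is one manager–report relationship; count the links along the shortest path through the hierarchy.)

Maya is 1 level below Felix, and Hana is 2 levels below Felix (their lowest common manager). The shortest path runs up from Maya to Felix and back down to Hana: 1 + 2 = 3 links.

3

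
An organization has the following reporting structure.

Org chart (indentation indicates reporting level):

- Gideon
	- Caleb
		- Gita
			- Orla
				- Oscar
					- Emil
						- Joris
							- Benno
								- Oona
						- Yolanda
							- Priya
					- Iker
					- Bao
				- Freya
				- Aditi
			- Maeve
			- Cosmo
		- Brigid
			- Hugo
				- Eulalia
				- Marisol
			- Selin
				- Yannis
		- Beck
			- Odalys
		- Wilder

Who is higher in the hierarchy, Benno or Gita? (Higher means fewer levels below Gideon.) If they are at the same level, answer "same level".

Gita

Benno is 7 levels below Gideon; Gita is 2. Gita is higher.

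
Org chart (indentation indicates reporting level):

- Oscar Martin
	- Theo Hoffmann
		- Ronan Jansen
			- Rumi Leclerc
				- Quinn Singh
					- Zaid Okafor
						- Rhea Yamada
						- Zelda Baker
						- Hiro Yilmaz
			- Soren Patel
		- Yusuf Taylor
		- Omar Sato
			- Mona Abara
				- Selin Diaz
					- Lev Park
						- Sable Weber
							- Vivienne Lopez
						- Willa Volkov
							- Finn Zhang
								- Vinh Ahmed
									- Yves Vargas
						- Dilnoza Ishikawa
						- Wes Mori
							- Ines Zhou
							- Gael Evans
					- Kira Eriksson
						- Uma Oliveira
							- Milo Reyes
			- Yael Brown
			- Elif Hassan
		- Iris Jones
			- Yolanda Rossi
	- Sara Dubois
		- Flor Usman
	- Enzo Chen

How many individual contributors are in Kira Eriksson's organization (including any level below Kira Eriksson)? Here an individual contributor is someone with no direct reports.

1

The only person in Kira Eriksson's organization with no one reporting to them is Milo Reyes. That is 1.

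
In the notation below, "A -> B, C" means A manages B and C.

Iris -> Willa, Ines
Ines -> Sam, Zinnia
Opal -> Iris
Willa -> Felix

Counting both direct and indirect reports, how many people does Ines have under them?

Ines directly manages Sam, Zinnia. Sam has no reports. Zinnia has no reports. So Ines's organization is 2 direct reports plus everyone under them: 1 + 1 = 2.

2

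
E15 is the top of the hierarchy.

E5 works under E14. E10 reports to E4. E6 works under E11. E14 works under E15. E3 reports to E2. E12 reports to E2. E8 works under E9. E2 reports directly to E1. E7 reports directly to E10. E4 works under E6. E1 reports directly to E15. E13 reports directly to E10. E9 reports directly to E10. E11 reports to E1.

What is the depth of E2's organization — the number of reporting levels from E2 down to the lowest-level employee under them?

The longest chain under E2 runs E2 → E3, which is 1 level below E2.

1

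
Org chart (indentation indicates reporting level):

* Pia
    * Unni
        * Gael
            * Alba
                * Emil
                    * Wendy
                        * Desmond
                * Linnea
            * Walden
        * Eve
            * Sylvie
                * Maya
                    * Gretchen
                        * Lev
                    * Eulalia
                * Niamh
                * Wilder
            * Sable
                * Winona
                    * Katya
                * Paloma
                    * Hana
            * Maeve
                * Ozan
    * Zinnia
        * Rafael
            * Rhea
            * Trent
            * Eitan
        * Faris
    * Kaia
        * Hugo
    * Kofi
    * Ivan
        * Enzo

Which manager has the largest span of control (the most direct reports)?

Pia

Direct-report counts: Pia has 5; Ivan has 1; Kaia has 1; Zinnia has 2; Rafael has 3; Unni has 2; Eve has 3; Maeve has 1; Sable has 2; Paloma has 1; Winona has 1; Sylvie has 3; Maya has 2; Gretchen has 1; Gael has 2; Alba has 2; Emil has 1; Wendy has 1. The largest is 5, held by Pia.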